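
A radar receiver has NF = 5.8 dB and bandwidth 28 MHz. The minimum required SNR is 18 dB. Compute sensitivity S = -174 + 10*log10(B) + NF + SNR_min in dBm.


10*log10(28000000.0) = 74.47
S = -174 + 74.47 + 5.8 + 18 = -75.7 dBm

-75.7 dBm


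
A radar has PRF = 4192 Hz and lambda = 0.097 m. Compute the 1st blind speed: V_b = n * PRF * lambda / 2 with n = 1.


V_blind = 1 * 4192 * 0.097 / 2 = 203.3 m/s

203.3 m/s


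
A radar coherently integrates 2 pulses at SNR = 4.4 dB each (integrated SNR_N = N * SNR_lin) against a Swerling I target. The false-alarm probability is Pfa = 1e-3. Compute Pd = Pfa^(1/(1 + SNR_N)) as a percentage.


SNR_lin = 10^(4.4/10) = 2.75423
SNR_N = 2 * 2.75423 = 5.50846
1/(1 + SNR_N) = 1/6.50846 = 0.1536462
Pd = (1e-3)^0.1536462 = 0.34599
Pd = 34.6%

34.6%


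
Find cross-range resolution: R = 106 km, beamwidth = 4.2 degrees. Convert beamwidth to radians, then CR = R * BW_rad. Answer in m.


BW_rad = 0.073303829
CR = 106000 * 0.073303829 = 7770.2 m

7770.2 m


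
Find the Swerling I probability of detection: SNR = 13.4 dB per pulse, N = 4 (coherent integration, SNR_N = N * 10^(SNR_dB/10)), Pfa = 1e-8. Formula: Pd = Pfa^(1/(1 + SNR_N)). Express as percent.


SNR_lin = 10^(13.4/10) = 21.87762
SNR_N = 4 * 21.87762 = 87.51048
1/(1 + SNR_N) = 1/88.51048 = 0.0112981
Pd = (1e-8)^0.0112981 = 0.81211
Pd = 81.2%

81.2%


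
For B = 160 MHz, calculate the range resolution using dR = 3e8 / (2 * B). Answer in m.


dR = 3e8 / (2 * 160000000.0) = 0.94 m

0.94 m


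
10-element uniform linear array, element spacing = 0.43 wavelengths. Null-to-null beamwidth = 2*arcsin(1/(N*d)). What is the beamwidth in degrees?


1/(N*d) = 1/(10*0.43) = 0.232558
BW = 2*arcsin(0.232558) = 26.9 degrees

26.9 degrees


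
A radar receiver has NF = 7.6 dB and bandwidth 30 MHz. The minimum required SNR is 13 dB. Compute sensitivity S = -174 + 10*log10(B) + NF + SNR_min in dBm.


10*log10(30000000.0) = 74.77
S = -174 + 74.77 + 7.6 + 13 = -78.6 dBm

-78.6 dBm


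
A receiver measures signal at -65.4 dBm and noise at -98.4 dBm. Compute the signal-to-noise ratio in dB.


SNR = -65.4 - (-98.4) = 33.0 dB

33.0 dB


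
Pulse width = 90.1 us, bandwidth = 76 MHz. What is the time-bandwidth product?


TBP = 90.1 * 76 = 6847.6

6847.6


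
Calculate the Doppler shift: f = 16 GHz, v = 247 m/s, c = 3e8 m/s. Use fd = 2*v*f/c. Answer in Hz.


fd = 2 * 247 * 16000000000.0 / 3e8 = 26346.7 Hz

26346.7 Hz


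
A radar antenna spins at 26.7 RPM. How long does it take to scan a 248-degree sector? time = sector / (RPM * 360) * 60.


t = 248 / (26.7 * 360) * 60 = 1.55 s

1.55 s


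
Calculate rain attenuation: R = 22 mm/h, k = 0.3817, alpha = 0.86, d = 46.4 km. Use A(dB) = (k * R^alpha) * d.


gamma = 0.3817 * 22^0.86 = 5.447606 dB/km
A = 5.447606 * 46.4 = 252.77 dB

252.77 dB


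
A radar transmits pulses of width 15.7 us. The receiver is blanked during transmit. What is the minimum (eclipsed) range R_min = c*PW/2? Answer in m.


R_min = 3e8 * 15.7e-6 / 2 = 2355.0 m

2355.0 m


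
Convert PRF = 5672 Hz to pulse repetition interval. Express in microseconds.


PRI = 1/5672 = 0.0001763047 s = 176.3 us

176.3 us


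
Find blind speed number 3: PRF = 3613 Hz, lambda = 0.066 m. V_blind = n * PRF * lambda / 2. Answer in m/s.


V_blind = 3 * 3613 * 0.066 / 2 = 357.7 m/s

357.7 m/s


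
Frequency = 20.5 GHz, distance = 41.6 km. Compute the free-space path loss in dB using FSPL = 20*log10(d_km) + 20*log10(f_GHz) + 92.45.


20*log10(41.6) = 32.38
20*log10(20.5) = 26.24
FSPL = 151.1 dB

151.1 dB


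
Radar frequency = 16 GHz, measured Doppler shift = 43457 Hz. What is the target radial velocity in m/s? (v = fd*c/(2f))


v = 43457 * 3e8 / (2 * 16000000000.0) = 407.4 m/s

407.4 m/s


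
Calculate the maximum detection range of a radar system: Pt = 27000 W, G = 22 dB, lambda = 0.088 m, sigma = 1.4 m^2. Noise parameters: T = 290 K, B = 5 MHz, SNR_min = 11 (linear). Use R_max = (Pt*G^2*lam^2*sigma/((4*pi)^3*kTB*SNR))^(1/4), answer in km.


G_lin = 10^(22/10) = 158.489319
R^4 = 27000 * 158.489319^2 * 0.088^2 * 1.4 / ((4*pi)^3 * 1.38e-23 * 290 * 5000000.0 * 11)
R^4 = 1.6834e16 m^4
R_max = (1.6834e16)^(1/4) = 11390.6 m = 11.4 km

11.4 km


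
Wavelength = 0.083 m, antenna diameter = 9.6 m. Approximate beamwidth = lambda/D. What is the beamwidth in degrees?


BW_rad = 0.083 / 9.6 = 0.008646
BW_deg = 0.5 degrees

0.5 degrees


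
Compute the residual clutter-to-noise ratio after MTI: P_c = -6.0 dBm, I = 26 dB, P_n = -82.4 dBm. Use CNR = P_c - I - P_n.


CNR = -6.0 - 26 - (-82.4) = 50.4 dB

50.4 dB


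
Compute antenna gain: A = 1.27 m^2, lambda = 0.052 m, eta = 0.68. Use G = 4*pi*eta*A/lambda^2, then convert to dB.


G_linear = 4*pi*0.68*1.27/0.052^2 = 4013.43
G_dB = 10*log10(4013.43) = 36.0 dB

36.0 dB


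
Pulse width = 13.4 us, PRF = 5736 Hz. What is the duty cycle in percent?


DC = 13.4e-6 * 5736 * 100 = 7.69%

7.69%


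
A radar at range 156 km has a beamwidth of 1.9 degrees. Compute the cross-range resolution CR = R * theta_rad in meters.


BW_rad = 0.033161256
CR = 156000 * 0.033161256 = 5173.2 m

5173.2 m


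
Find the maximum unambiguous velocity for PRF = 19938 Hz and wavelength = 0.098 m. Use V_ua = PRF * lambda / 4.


V_ua = 19938 * 0.098 / 4 = 488.5 m/s

488.5 m/s


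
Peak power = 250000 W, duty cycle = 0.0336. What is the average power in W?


P_avg = 250000 * 0.0336 = 8400.0 W

8400.0 W


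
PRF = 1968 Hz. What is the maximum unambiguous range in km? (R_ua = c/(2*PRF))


R_ua = 3e8 / (2 * 1968) = 76219.5 m = 76.2 km

76.2 km


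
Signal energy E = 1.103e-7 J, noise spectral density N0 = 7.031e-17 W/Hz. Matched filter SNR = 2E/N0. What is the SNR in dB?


SNR_lin = 2 * 1.103e-7 / 7.031e-17 = 3.138e9
SNR_dB = 10*log10(3.138e9) = 95.0 dB

95.0 dB


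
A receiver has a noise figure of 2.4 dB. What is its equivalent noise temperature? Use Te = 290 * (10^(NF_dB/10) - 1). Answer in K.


NF_lin = 10^(2.4/10) = 1.737801
Te = 290 * (1.737801 - 1) = 214.0 K

214.0 K


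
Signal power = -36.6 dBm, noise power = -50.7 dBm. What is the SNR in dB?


SNR = -36.6 - (-50.7) = 14.1 dB

14.1 dB


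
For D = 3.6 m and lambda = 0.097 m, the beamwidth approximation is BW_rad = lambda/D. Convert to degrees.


BW_rad = 0.097 / 3.6 = 0.026944
BW_deg = 1.54 degrees

1.54 degrees


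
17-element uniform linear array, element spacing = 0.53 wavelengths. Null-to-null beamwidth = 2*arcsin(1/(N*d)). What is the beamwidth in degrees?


1/(N*d) = 1/(17*0.53) = 0.110988
BW = 2*arcsin(0.110988) = 12.7 degrees

12.7 degrees


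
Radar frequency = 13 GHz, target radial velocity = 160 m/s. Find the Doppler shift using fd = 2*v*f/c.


fd = 2 * 160 * 13000000000.0 / 3e8 = 13866.7 Hz

13866.7 Hz


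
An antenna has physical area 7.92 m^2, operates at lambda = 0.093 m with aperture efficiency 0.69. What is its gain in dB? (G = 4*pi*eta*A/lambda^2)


G_linear = 4*pi*0.69*7.92/0.093^2 = 7939.96
G_dB = 10*log10(7939.96) = 39.0 dB

39.0 dB


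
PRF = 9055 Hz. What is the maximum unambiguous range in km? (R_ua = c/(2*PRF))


R_ua = 3e8 / (2 * 9055) = 16565.4 m = 16.6 km

16.6 km


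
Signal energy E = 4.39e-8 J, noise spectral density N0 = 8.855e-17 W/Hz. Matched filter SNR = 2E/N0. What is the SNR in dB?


SNR_lin = 2 * 4.39e-8 / 8.855e-17 = 9.915e8
SNR_dB = 10*log10(9.915e8) = 90.0 dB

90.0 dB


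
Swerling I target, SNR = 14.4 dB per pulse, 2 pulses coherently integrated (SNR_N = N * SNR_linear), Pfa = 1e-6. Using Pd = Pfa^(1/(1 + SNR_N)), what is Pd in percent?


SNR_lin = 10^(14.4/10) = 27.54229
SNR_N = 2 * 27.54229 = 55.08458
1/(1 + SNR_N) = 1/56.08458 = 0.0178302
Pd = (1e-6)^0.0178302 = 0.78166
Pd = 78.2%

78.2%


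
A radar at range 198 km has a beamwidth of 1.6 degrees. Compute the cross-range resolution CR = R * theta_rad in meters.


BW_rad = 0.027925268
CR = 198000 * 0.027925268 = 5529.2 m

5529.2 m


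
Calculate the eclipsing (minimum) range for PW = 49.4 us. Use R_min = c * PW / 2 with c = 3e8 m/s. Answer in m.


R_min = 3e8 * 49.4e-6 / 2 = 7410.0 m

7410.0 m


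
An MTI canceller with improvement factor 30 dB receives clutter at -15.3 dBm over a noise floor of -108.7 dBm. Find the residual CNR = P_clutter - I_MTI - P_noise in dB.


CNR = -15.3 - 30 - (-108.7) = 63.4 dB

63.4 dB


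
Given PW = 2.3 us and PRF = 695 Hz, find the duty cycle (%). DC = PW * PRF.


DC = 2.3e-6 * 695 * 100 = 0.16%

0.16%


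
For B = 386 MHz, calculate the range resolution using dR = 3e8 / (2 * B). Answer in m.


dR = 3e8 / (2 * 386000000.0) = 0.39 m

0.39 m


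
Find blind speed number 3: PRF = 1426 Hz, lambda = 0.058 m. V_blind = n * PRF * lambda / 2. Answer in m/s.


V_blind = 3 * 1426 * 0.058 / 2 = 124.1 m/s

124.1 m/s


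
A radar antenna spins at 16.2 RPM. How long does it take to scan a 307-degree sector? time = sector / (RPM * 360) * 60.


t = 307 / (16.2 * 360) * 60 = 3.16 s

3.16 s


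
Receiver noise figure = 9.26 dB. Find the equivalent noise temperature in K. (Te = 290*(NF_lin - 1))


NF_lin = 10^(9.26/10) = 8.433348
Te = 290 * (8.433348 - 1) = 2155.7 K

2155.7 K


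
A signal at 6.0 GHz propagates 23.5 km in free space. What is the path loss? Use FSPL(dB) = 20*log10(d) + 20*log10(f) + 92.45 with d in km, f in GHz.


20*log10(23.5) = 27.42
20*log10(6.0) = 15.56
FSPL = 135.4 dB

135.4 dB


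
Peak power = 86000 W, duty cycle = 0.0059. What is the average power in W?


P_avg = 86000 * 0.0059 = 507.4 W

507.4 W


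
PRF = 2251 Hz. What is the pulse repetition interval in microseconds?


PRI = 1/2251 = 0.000444247 s = 444.2 us

444.2 us


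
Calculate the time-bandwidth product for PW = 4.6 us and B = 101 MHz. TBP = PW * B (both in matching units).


TBP = 4.6 * 101 = 464.6

464.6


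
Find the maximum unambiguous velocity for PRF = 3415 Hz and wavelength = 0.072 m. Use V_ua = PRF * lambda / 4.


V_ua = 3415 * 0.072 / 4 = 61.5 m/s

61.5 m/s


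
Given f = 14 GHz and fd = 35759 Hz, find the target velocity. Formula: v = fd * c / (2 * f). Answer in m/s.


v = 35759 * 3e8 / (2 * 14000000000.0) = 383.1 m/s

383.1 m/s


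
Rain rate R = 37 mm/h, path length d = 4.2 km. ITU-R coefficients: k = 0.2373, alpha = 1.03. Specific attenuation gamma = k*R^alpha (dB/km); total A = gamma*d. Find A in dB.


gamma = 0.2373 * 37^1.03 = 9.784655 dB/km
A = 9.784655 * 4.2 = 41.1 dB

41.1 dB


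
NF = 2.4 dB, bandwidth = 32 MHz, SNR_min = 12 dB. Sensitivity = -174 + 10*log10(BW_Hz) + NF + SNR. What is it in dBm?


10*log10(32000000.0) = 75.05
S = -174 + 75.05 + 2.4 + 12 = -84.5 dBm

-84.5 dBm


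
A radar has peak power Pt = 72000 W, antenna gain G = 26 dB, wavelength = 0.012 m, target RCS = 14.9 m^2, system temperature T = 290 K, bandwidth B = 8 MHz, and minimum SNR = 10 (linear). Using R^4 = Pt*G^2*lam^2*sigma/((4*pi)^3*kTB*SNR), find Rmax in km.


G_lin = 10^(26/10) = 398.107171
R^4 = 72000 * 398.107171^2 * 0.012^2 * 14.9 / ((4*pi)^3 * 1.38e-23 * 290 * 8000000.0 * 10)
R^4 = 3.85376e16 m^4
R_max = (3.85376e16)^(1/4) = 14011.1 m = 14.0 km

14.0 km


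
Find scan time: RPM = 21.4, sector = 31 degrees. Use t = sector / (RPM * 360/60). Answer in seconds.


t = 31 / (21.4 * 360) * 60 = 0.24 s

0.24 s


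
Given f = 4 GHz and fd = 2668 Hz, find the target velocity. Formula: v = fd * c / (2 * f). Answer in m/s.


v = 2668 * 3e8 / (2 * 4000000000.0) = 100.1 m/s

100.1 m/s


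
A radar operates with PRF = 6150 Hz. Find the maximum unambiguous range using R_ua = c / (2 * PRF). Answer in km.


R_ua = 3e8 / (2 * 6150) = 24390.2 m = 24.4 km

24.4 km


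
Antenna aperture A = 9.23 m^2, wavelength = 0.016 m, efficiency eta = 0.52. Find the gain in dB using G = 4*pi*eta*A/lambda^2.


G_linear = 4*pi*0.52*9.23/0.016^2 = 235599.81
G_dB = 10*log10(235599.81) = 53.7 dB

53.7 dB


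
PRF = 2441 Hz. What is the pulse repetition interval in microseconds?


PRI = 1/2441 = 0.0004096682 s = 409.7 us

409.7 us


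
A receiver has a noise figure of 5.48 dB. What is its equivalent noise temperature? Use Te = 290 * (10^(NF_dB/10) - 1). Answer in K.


NF_lin = 10^(5.48/10) = 3.531832
Te = 290 * (3.531832 - 1) = 734.2 K

734.2 K


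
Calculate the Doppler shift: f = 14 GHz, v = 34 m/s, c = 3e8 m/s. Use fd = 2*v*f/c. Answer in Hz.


fd = 2 * 34 * 14000000000.0 / 3e8 = 3173.3 Hz

3173.3 Hz


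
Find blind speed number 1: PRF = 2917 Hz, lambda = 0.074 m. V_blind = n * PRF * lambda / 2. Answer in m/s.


V_blind = 1 * 2917 * 0.074 / 2 = 107.9 m/s

107.9 m/s


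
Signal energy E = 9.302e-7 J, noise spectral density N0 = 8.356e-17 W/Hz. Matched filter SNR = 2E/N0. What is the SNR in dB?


SNR_lin = 2 * 9.302e-7 / 8.356e-17 = 2.226e10
SNR_dB = 10*log10(2.226e10) = 103.5 dB

103.5 dB


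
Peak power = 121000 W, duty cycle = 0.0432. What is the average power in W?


P_avg = 121000 * 0.0432 = 5227.2 W

5227.2 W


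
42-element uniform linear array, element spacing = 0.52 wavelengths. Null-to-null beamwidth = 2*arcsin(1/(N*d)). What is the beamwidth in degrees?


1/(N*d) = 1/(42*0.52) = 0.045788
BW = 2*arcsin(0.045788) = 5.2 degrees

5.2 degrees


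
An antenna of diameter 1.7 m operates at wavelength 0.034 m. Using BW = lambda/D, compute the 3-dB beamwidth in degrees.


BW_rad = 0.034 / 1.7 = 0.02
BW_deg = 1.15 degrees

1.15 degrees


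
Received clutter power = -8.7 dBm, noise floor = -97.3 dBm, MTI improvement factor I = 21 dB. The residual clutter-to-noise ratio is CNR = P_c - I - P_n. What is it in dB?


CNR = -8.7 - 21 - (-97.3) = 67.6 dB

67.6 dB


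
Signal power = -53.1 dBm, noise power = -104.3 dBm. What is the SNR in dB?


SNR = -53.1 - (-104.3) = 51.2 dB

51.2 dB


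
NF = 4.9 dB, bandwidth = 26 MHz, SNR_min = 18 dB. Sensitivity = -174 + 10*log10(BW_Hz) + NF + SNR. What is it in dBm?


10*log10(26000000.0) = 74.15
S = -174 + 74.15 + 4.9 + 18 = -77.0 dBm

-77.0 dBm


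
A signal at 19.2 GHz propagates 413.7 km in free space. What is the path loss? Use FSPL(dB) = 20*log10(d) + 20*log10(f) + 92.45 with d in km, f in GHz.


20*log10(413.7) = 52.33
20*log10(19.2) = 25.67
FSPL = 170.4 dB

170.4 dB


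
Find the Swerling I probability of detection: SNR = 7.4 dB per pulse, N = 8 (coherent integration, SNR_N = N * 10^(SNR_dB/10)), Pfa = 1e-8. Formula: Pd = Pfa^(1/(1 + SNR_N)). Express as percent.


SNR_lin = 10^(7.4/10) = 5.49541
SNR_N = 8 * 5.49541 = 43.96328
1/(1 + SNR_N) = 1/44.96328 = 0.0222404
Pd = (1e-8)^0.0222404 = 0.66386
Pd = 66.4%

66.4%


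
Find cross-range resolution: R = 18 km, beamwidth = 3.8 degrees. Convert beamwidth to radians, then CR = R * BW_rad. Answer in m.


BW_rad = 0.066322512
CR = 18000 * 0.066322512 = 1193.8 m

1193.8 m


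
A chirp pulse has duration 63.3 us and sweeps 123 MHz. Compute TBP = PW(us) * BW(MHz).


TBP = 63.3 * 123 = 7785.9

7785.9


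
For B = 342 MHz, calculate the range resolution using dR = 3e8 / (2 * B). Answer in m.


dR = 3e8 / (2 * 342000000.0) = 0.44 m

0.44 m


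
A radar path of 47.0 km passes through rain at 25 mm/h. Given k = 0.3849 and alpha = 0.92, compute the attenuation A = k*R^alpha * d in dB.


gamma = 0.3849 * 25^0.92 = 7.437941 dB/km
A = 7.437941 * 47.0 = 349.58 dB

349.58 dB


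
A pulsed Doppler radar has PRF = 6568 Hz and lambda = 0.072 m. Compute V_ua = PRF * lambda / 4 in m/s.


V_ua = 6568 * 0.072 / 4 = 118.2 m/s

118.2 m/s


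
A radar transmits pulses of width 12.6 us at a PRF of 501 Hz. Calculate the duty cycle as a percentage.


DC = 12.6e-6 * 501 * 100 = 0.63%

0.63%


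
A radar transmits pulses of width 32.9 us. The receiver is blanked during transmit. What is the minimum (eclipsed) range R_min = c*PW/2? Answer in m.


R_min = 3e8 * 32.9e-6 / 2 = 4935.0 m

4935.0 m


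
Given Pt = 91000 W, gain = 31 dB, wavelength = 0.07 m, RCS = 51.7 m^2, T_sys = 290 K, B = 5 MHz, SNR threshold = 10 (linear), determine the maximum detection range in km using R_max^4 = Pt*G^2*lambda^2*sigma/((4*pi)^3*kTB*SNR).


G_lin = 10^(31/10) = 1258.925412
R^4 = 91000 * 1258.925412^2 * 0.07^2 * 51.7 / ((4*pi)^3 * 1.38e-23 * 290 * 5000000.0 * 10)
R^4 = 9.20135e19 m^4
R_max = (9.20135e19)^(1/4) = 97940.6 m = 97.9 km

97.9 km


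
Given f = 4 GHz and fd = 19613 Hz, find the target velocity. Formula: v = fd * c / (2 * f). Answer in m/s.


v = 19613 * 3e8 / (2 * 4000000000.0) = 735.5 m/s

735.5 m/s


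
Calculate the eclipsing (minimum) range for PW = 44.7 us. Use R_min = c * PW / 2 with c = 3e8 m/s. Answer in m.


R_min = 3e8 * 44.7e-6 / 2 = 6705.0 m

6705.0 m


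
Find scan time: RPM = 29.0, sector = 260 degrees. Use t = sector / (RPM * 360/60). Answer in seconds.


t = 260 / (29.0 * 360) * 60 = 1.49 s

1.49 s


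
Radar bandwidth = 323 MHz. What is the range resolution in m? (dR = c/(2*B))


dR = 3e8 / (2 * 323000000.0) = 0.46 m

0.46 m


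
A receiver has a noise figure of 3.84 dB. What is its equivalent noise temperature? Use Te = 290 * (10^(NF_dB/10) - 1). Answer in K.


NF_lin = 10^(3.84/10) = 2.421029
Te = 290 * (2.421029 - 1) = 412.1 K

412.1 K


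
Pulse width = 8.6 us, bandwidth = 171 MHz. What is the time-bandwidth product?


TBP = 8.6 * 171 = 1470.6

1470.6


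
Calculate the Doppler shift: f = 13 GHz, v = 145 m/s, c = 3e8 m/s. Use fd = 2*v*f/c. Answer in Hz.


fd = 2 * 145 * 13000000000.0 / 3e8 = 12566.7 Hz

12566.7 Hz


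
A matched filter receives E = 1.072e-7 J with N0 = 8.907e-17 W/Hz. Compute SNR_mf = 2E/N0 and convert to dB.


SNR_lin = 2 * 1.072e-7 / 8.907e-17 = 2.407e9
SNR_dB = 10*log10(2.407e9) = 93.8 dB

93.8 dB


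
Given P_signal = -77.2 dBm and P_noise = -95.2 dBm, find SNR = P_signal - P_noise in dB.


SNR = -77.2 - (-95.2) = 18.0 dB

18.0 dB


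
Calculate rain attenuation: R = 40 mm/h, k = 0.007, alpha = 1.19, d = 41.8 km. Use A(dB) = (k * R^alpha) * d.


gamma = 0.007 * 40^1.19 = 0.564351 dB/km
A = 0.564351 * 41.8 = 23.59 dB

23.59 dB


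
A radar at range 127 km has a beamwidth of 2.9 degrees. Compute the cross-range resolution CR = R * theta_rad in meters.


BW_rad = 0.050614548
CR = 127000 * 0.050614548 = 6428.0 m

6428.0 m


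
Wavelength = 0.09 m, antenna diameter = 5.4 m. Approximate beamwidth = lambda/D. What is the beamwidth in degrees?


BW_rad = 0.09 / 5.4 = 0.016667
BW_deg = 0.95 degrees

0.95 degrees


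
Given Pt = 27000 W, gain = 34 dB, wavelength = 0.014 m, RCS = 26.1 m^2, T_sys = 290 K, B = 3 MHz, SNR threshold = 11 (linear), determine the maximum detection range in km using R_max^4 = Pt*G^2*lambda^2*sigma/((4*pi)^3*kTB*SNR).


G_lin = 10^(34/10) = 2511.886432
R^4 = 27000 * 2511.886432^2 * 0.014^2 * 26.1 / ((4*pi)^3 * 1.38e-23 * 290 * 3000000.0 * 11)
R^4 = 3.32537e18 m^4
R_max = (3.32537e18)^(1/4) = 42703.2 m = 42.7 km

42.7 km


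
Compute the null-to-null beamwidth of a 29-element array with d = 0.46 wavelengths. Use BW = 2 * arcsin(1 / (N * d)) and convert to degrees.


1/(N*d) = 1/(29*0.46) = 0.074963
BW = 2*arcsin(0.074963) = 8.6 degrees

8.6 degrees


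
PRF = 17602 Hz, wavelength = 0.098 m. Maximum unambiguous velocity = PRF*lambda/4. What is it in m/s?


V_ua = 17602 * 0.098 / 4 = 431.2 m/s

431.2 m/s


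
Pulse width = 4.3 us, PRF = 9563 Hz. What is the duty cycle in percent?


DC = 4.3e-6 * 9563 * 100 = 4.11%

4.11%


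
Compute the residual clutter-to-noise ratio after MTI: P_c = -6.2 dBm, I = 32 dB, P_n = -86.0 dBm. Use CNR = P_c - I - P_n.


CNR = -6.2 - 32 - (-86.0) = 47.8 dB

47.8 dB


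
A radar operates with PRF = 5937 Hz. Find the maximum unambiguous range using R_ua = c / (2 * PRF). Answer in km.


R_ua = 3e8 / (2 * 5937) = 25265.3 m = 25.3 km

25.3 km


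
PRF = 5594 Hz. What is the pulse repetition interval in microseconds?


PRI = 1/5594 = 0.000178763 s = 178.8 us

178.8 us


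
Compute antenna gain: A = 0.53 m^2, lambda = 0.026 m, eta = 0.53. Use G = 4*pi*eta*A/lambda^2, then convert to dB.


G_linear = 4*pi*0.53*0.53/0.026^2 = 5221.74
G_dB = 10*log10(5221.74) = 37.2 dB

37.2 dB


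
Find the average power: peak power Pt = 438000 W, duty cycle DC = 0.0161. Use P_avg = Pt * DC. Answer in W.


P_avg = 438000 * 0.0161 = 7051.8 W

7051.8 W


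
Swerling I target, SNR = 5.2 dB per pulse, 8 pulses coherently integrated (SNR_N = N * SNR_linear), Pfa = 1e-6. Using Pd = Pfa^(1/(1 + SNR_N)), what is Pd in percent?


SNR_lin = 10^(5.2/10) = 3.31131
SNR_N = 8 * 3.31131 = 26.49048
1/(1 + SNR_N) = 1/27.49048 = 0.0363762
Pd = (1e-6)^0.0363762 = 0.60498
Pd = 60.5%

60.5%


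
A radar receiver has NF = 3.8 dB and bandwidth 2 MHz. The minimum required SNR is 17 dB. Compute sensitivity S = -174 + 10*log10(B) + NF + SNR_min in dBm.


10*log10(2000000.0) = 63.01
S = -174 + 63.01 + 3.8 + 17 = -90.2 dBm

-90.2 dBm


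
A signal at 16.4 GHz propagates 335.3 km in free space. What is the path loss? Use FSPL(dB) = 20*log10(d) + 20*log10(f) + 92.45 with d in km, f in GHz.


20*log10(335.3) = 50.51
20*log10(16.4) = 24.3
FSPL = 167.3 dB

167.3 dB


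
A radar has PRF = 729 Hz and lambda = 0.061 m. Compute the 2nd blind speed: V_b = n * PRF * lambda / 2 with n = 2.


V_blind = 2 * 729 * 0.061 / 2 = 44.5 m/s

44.5 m/s


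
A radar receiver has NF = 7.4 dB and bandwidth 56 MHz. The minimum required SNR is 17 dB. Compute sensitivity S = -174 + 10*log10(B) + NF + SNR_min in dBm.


10*log10(56000000.0) = 77.48
S = -174 + 77.48 + 7.4 + 17 = -72.1 dBm

-72.1 dBm


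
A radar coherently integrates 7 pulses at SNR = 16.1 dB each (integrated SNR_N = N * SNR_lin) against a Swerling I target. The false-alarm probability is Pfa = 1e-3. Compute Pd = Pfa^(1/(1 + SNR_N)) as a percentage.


SNR_lin = 10^(16.1/10) = 40.73803
SNR_N = 7 * 40.73803 = 285.16621
1/(1 + SNR_N) = 1/286.16621 = 0.0034945
Pd = (1e-3)^0.0034945 = 0.97615
Pd = 97.6%

97.6%


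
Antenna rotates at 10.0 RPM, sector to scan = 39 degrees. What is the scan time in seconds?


t = 39 / (10.0 * 360) * 60 = 0.65 s

0.65 s


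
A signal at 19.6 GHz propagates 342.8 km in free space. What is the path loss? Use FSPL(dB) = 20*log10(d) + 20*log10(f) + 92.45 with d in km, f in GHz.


20*log10(342.8) = 50.7
20*log10(19.6) = 25.85
FSPL = 169.0 dB

169.0 dB


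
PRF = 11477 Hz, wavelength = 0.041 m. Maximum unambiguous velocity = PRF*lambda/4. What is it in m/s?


V_ua = 11477 * 0.041 / 4 = 117.6 m/s

117.6 m/s


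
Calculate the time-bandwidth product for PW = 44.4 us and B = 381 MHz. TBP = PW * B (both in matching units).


TBP = 44.4 * 381 = 16916.4

16916.4


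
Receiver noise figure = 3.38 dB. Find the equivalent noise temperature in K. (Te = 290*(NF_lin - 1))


NF_lin = 10^(3.38/10) = 2.17771
Te = 290 * (2.17771 - 1) = 341.5 K

341.5 K


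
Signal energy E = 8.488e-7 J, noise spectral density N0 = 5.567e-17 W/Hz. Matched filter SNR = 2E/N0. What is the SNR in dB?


SNR_lin = 2 * 8.488e-7 / 5.567e-17 = 3.049e10
SNR_dB = 10*log10(3.049e10) = 104.8 dB

104.8 dB


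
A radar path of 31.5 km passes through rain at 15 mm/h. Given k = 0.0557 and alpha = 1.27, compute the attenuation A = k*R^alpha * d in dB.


gamma = 0.0557 * 15^1.27 = 1.735766 dB/km
A = 1.735766 * 31.5 = 54.68 dB

54.68 dB


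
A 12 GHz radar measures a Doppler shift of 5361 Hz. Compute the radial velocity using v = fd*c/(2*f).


v = 5361 * 3e8 / (2 * 12000000000.0) = 67.0 m/s

67.0 m/s


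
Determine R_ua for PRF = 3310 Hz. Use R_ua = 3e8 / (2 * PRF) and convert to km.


R_ua = 3e8 / (2 * 3310) = 45317.2 m = 45.3 km

45.3 km


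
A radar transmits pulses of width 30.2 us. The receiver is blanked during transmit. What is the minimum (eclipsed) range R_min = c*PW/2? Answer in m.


R_min = 3e8 * 30.2e-6 / 2 = 4530.0 m

4530.0 m


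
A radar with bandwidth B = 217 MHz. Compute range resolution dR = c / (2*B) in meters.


dR = 3e8 / (2 * 217000000.0) = 0.69 m

0.69 m


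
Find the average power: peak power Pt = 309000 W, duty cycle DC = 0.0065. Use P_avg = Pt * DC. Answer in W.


P_avg = 309000 * 0.0065 = 2008.5 W

2008.5 W


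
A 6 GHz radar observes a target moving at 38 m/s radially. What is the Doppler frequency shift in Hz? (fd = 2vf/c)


fd = 2 * 38 * 6000000000.0 / 3e8 = 1520.0 Hz

1520.0 Hz


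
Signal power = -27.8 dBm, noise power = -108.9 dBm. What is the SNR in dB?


SNR = -27.8 - (-108.9) = 81.1 dB

81.1 dB


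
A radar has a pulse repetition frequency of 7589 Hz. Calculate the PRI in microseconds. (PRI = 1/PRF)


PRI = 1/7589 = 0.0001317697 s = 131.8 us

131.8 us


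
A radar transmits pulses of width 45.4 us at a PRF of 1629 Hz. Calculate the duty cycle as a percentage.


DC = 45.4e-6 * 1629 * 100 = 7.4%

7.4%


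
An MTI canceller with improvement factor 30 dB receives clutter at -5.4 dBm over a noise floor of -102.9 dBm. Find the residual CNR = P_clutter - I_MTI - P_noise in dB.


CNR = -5.4 - 30 - (-102.9) = 67.5 dB

67.5 dB


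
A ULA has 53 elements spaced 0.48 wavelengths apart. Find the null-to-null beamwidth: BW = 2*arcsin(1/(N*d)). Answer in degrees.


1/(N*d) = 1/(53*0.48) = 0.039308
BW = 2*arcsin(0.039308) = 4.5 degrees

4.5 degrees


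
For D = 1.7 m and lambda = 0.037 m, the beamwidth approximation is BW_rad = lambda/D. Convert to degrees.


BW_rad = 0.037 / 1.7 = 0.021765
BW_deg = 1.25 degrees

1.25 degrees


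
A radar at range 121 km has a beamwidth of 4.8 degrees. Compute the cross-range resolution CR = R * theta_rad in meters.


BW_rad = 0.083775804
CR = 121000 * 0.083775804 = 10136.9 m

10136.9 m


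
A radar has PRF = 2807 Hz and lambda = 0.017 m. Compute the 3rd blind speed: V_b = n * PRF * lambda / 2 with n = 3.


V_blind = 3 * 2807 * 0.017 / 2 = 71.6 m/s

71.6 m/s


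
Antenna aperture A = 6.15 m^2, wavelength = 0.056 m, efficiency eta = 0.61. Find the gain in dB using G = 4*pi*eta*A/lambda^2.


G_linear = 4*pi*0.61*6.15/0.056^2 = 15032.76
G_dB = 10*log10(15032.76) = 41.8 dB

41.8 dB


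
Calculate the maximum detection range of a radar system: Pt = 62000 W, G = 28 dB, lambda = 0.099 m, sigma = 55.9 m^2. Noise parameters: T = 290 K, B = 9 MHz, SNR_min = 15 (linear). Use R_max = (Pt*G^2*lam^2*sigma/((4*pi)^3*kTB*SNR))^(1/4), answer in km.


G_lin = 10^(28/10) = 630.957344
R^4 = 62000 * 630.957344^2 * 0.099^2 * 55.9 / ((4*pi)^3 * 1.38e-23 * 290 * 9000000.0 * 15)
R^4 = 1.26134e19 m^4
R_max = (1.26134e19)^(1/4) = 59594.8 m = 59.6 km

59.6 km


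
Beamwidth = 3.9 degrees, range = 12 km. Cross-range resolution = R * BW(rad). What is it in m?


BW_rad = 0.068067841
CR = 12000 * 0.068067841 = 816.8 m

816.8 m


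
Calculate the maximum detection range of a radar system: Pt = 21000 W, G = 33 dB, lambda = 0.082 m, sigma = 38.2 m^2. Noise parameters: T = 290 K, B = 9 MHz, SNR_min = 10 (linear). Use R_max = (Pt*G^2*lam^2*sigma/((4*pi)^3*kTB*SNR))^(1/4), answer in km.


G_lin = 10^(33/10) = 1995.262315
R^4 = 21000 * 1995.262315^2 * 0.082^2 * 38.2 / ((4*pi)^3 * 1.38e-23 * 290 * 9000000.0 * 10)
R^4 = 3.00442e19 m^4
R_max = (3.00442e19)^(1/4) = 74035.5 m = 74.0 km

74.0 km


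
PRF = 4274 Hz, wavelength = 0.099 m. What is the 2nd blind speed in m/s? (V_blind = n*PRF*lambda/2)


V_blind = 2 * 4274 * 0.099 / 2 = 423.1 m/s

423.1 m/s


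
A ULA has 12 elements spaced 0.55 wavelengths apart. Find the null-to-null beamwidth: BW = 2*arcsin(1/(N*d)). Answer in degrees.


1/(N*d) = 1/(12*0.55) = 0.151515
BW = 2*arcsin(0.151515) = 17.4 degrees

17.4 degrees


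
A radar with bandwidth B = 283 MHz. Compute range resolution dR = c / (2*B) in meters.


dR = 3e8 / (2 * 283000000.0) = 0.53 m

0.53 m


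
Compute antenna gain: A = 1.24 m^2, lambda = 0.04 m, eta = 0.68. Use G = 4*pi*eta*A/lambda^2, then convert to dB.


G_linear = 4*pi*0.68*1.24/0.04^2 = 6622.48
G_dB = 10*log10(6622.48) = 38.2 dB

38.2 dB


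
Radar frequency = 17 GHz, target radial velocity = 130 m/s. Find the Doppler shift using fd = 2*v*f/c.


fd = 2 * 130 * 17000000000.0 / 3e8 = 14733.3 Hz

14733.3 Hz


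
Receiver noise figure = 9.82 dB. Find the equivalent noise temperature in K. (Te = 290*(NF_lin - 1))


NF_lin = 10^(9.82/10) = 9.594006
Te = 290 * (9.594006 - 1) = 2492.3 K

2492.3 K


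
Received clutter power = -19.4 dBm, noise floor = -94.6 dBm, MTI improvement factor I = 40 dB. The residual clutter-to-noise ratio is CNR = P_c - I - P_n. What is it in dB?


CNR = -19.4 - 40 - (-94.6) = 35.2 dB

35.2 dB


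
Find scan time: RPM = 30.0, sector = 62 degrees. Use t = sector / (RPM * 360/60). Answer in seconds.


t = 62 / (30.0 * 360) * 60 = 0.34 s

0.34 s


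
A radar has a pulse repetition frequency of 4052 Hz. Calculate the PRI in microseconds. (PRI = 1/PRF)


PRI = 1/4052 = 0.0002467917 s = 246.8 us

246.8 us


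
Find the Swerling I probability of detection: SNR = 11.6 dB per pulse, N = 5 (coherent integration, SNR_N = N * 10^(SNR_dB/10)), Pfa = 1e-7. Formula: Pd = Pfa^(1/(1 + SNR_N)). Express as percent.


SNR_lin = 10^(11.6/10) = 14.4544
SNR_N = 5 * 14.4544 = 72.272
1/(1 + SNR_N) = 1/73.272 = 0.0136478
Pd = (1e-7)^0.0136478 = 0.80254
Pd = 80.3%

80.3%


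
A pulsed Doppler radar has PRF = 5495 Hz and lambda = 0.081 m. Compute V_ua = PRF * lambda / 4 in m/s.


V_ua = 5495 * 0.081 / 4 = 111.3 m/s

111.3 m/s


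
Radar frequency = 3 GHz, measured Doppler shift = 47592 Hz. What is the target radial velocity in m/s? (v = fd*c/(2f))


v = 47592 * 3e8 / (2 * 3000000000.0) = 2379.6 m/s

2379.6 m/s


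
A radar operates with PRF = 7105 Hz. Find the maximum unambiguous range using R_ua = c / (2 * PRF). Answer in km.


R_ua = 3e8 / (2 * 7105) = 21111.9 m = 21.1 km

21.1 km


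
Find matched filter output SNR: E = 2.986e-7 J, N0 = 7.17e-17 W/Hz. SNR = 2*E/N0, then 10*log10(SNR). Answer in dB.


SNR_lin = 2 * 2.986e-7 / 7.17e-17 = 8.329e9
SNR_dB = 10*log10(8.329e9) = 99.2 dB

99.2 dB


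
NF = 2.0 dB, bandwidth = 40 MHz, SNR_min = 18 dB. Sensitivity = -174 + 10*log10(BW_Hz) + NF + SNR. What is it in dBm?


10*log10(40000000.0) = 76.02
S = -174 + 76.02 + 2.0 + 18 = -78.0 dBm

-78.0 dBm


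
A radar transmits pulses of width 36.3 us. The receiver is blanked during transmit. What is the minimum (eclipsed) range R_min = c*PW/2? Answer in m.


R_min = 3e8 * 36.3e-6 / 2 = 5445.0 m

5445.0 m


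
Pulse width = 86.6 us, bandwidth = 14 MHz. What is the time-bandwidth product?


TBP = 86.6 * 14 = 1212.4

1212.4


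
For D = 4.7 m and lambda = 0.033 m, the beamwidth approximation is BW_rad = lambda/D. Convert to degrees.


BW_rad = 0.033 / 4.7 = 0.007021
BW_deg = 0.4 degrees

0.4 degrees


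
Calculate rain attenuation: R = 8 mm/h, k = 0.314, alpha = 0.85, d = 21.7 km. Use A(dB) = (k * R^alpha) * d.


gamma = 0.314 * 8^0.85 = 1.838892 dB/km
A = 1.838892 * 21.7 = 39.9 dB

39.9 dB


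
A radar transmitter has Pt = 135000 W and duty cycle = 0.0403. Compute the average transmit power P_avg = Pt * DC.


P_avg = 135000 * 0.0403 = 5440.5 W

5440.5 W


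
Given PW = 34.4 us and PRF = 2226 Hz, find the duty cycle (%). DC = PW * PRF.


DC = 34.4e-6 * 2226 * 100 = 7.66%

7.66%


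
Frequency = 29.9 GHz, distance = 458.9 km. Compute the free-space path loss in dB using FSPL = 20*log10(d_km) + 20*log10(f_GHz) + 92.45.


20*log10(458.9) = 53.23
20*log10(29.9) = 29.51
FSPL = 175.2 dB

175.2 dB


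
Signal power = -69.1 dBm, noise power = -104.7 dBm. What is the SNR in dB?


SNR = -69.1 - (-104.7) = 35.6 dB

35.6 dB


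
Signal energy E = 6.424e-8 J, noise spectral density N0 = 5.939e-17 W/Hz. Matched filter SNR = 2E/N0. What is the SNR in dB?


SNR_lin = 2 * 6.424e-8 / 5.939e-17 = 2.163e9
SNR_dB = 10*log10(2.163e9) = 93.4 dB

93.4 dB


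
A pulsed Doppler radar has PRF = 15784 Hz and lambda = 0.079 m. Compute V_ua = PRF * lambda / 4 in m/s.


V_ua = 15784 * 0.079 / 4 = 311.7 m/s

311.7 m/s


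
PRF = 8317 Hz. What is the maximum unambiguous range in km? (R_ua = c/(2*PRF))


R_ua = 3e8 / (2 * 8317) = 18035.3 m = 18.0 km

18.0 km


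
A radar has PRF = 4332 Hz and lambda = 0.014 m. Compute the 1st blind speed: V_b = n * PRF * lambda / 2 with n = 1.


V_blind = 1 * 4332 * 0.014 / 2 = 30.3 m/s

30.3 m/s


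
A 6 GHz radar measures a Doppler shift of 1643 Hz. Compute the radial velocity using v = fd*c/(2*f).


v = 1643 * 3e8 / (2 * 6000000000.0) = 41.1 m/s

41.1 m/s


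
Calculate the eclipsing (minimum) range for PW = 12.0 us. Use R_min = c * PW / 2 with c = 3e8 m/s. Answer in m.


R_min = 3e8 * 12.0e-6 / 2 = 1800.0 m

1800.0 m


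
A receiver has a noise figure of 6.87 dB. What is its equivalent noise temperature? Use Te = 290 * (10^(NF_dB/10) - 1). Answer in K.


NF_lin = 10^(6.87/10) = 4.864072
Te = 290 * (4.864072 - 1) = 1120.6 K

1120.6 K


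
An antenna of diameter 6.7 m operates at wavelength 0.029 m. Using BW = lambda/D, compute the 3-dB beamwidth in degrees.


BW_rad = 0.029 / 6.7 = 0.004328
BW_deg = 0.25 degrees

0.25 degrees


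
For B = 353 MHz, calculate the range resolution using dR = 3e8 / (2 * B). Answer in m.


dR = 3e8 / (2 * 353000000.0) = 0.42 m

0.42 m


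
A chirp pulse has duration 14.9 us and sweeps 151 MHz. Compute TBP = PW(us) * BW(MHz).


TBP = 14.9 * 151 = 2249.9

2249.9


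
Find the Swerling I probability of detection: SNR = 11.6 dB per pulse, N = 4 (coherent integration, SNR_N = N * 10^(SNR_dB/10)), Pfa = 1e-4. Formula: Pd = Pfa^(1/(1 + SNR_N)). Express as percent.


SNR_lin = 10^(11.6/10) = 14.4544
SNR_N = 4 * 14.4544 = 57.8176
1/(1 + SNR_N) = 1/58.8176 = 0.0170017
Pd = (1e-4)^0.0170017 = 0.85505
Pd = 85.5%

85.5%


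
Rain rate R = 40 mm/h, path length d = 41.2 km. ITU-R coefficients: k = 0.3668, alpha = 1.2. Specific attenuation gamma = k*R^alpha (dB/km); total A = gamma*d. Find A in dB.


gamma = 0.3668 * 40^1.2 = 30.683247 dB/km
A = 30.683247 * 41.2 = 1264.15 dB

1264.15 dB


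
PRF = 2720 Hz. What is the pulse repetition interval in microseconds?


PRI = 1/2720 = 0.0003676471 s = 367.6 us

367.6 us


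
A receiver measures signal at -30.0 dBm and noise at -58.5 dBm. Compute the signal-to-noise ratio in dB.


SNR = -30.0 - (-58.5) = 28.5 dB

28.5 dB


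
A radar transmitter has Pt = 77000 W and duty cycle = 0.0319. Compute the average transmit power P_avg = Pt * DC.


P_avg = 77000 * 0.0319 = 2456.3 W

2456.3 W


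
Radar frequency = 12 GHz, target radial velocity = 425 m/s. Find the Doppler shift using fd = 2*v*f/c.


fd = 2 * 425 * 12000000000.0 / 3e8 = 34000.0 Hz

34000.0 Hz


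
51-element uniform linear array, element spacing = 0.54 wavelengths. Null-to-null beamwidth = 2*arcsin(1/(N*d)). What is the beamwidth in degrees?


1/(N*d) = 1/(51*0.54) = 0.036311
BW = 2*arcsin(0.036311) = 4.2 degrees

4.2 degrees


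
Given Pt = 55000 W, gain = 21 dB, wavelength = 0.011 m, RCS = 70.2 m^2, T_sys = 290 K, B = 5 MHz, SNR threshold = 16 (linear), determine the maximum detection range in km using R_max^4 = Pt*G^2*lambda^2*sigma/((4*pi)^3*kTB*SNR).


G_lin = 10^(21/10) = 125.892541
R^4 = 55000 * 125.892541^2 * 0.011^2 * 70.2 / ((4*pi)^3 * 1.38e-23 * 290 * 5000000.0 * 16)
R^4 = 1.16544e16 m^4
R_max = (1.16544e16)^(1/4) = 10390.2 m = 10.4 km

10.4 km


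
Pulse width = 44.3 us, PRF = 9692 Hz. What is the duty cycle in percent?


DC = 44.3e-6 * 9692 * 100 = 42.94%

42.94%


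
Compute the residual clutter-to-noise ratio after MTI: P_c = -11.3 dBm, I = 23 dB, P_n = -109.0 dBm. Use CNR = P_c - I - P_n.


CNR = -11.3 - 23 - (-109.0) = 74.7 dB

74.7 dB


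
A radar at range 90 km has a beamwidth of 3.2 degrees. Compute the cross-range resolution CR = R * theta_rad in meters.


BW_rad = 0.055850536
CR = 90000 * 0.055850536 = 5026.5 m

5026.5 m


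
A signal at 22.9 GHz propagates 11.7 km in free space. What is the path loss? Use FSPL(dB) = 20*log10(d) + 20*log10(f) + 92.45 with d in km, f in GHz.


20*log10(11.7) = 21.36
20*log10(22.9) = 27.2
FSPL = 141.0 dB

141.0 dB


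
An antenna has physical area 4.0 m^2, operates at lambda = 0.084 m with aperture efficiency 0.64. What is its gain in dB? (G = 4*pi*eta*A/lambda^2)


G_linear = 4*pi*0.64*4.0/0.084^2 = 4559.23
G_dB = 10*log10(4559.23) = 36.6 dB

36.6 dB


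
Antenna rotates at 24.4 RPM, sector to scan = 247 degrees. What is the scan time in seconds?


t = 247 / (24.4 * 360) * 60 = 1.69 s

1.69 s


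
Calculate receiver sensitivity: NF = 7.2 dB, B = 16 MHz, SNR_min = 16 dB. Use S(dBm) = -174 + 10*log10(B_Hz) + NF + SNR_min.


10*log10(16000000.0) = 72.04
S = -174 + 72.04 + 7.2 + 16 = -78.8 dBm

-78.8 dBm


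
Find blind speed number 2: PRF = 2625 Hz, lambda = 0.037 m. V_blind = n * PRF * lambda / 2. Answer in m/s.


V_blind = 2 * 2625 * 0.037 / 2 = 97.1 m/s

97.1 m/s


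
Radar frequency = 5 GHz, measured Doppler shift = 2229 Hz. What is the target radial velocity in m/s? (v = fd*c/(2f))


v = 2229 * 3e8 / (2 * 5000000000.0) = 66.9 m/s

66.9 m/s


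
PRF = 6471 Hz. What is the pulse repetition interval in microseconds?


PRI = 1/6471 = 0.0001545356 s = 154.5 us

154.5 us


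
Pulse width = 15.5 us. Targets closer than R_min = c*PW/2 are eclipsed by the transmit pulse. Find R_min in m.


R_min = 3e8 * 15.5e-6 / 2 = 2325.0 m

2325.0 m


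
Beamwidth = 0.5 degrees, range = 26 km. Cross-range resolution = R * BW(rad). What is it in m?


BW_rad = 0.008726646
CR = 26000 * 0.008726646 = 226.9 m

226.9 m


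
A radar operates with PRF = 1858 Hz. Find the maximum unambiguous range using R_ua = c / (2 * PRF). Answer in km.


R_ua = 3e8 / (2 * 1858) = 80732.0 m = 80.7 km

80.7 km


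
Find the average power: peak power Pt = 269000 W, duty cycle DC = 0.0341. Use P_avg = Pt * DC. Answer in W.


P_avg = 269000 * 0.0341 = 9172.9 W

9172.9 W


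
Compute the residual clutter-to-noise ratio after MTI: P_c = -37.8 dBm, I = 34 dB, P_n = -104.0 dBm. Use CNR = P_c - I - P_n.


CNR = -37.8 - 34 - (-104.0) = 32.2 dB

32.2 dB


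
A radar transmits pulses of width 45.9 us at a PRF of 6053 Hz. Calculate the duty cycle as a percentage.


DC = 45.9e-6 * 6053 * 100 = 27.78%

27.78%


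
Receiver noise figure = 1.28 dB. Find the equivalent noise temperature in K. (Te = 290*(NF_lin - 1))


NF_lin = 10^(1.28/10) = 1.342765
Te = 290 * (1.342765 - 1) = 99.4 K

99.4 K


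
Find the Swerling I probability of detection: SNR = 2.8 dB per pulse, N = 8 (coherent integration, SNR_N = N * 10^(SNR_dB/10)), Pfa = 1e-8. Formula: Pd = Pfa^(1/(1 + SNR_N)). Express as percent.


SNR_lin = 10^(2.8/10) = 1.90546
SNR_N = 8 * 1.90546 = 15.24368
1/(1 + SNR_N) = 1/16.24368 = 0.0615624
Pd = (1e-8)^0.0615624 = 0.32174
Pd = 32.2%

32.2%


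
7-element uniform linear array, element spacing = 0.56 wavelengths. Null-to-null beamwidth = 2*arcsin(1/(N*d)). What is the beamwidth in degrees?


1/(N*d) = 1/(7*0.56) = 0.255102
BW = 2*arcsin(0.255102) = 29.6 degrees

29.6 degrees


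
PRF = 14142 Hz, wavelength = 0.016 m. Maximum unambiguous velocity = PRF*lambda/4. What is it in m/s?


V_ua = 14142 * 0.016 / 4 = 56.6 m/s

56.6 m/s


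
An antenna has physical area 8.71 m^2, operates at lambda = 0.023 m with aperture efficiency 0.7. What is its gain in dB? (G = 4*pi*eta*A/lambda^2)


G_linear = 4*pi*0.7*8.71/0.023^2 = 144833.95
G_dB = 10*log10(144833.95) = 51.6 dB

51.6 dB


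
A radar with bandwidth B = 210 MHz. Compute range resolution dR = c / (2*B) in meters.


dR = 3e8 / (2 * 210000000.0) = 0.71 m

0.71 m


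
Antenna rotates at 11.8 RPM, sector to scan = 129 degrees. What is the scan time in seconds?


t = 129 / (11.8 * 360) * 60 = 1.82 s

1.82 s
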